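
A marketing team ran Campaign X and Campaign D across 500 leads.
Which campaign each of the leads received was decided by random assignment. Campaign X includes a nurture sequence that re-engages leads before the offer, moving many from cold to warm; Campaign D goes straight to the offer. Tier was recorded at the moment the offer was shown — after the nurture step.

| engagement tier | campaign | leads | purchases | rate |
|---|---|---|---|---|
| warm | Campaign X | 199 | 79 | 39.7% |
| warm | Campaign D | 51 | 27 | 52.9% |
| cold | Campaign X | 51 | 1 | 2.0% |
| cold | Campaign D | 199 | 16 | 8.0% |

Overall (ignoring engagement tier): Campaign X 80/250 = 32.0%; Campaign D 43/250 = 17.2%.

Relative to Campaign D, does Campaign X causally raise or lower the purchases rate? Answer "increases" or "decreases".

Stratifying would compare campaigns among leads the campaigns themselves sorted into engagement tier groups — a form of selection on an intermediate. The unconditioned pooled rates give the total causal effect.
Pooled: Campaign X 32.0% vs Campaign D 17.2%; Campaign X is higher overall.

increases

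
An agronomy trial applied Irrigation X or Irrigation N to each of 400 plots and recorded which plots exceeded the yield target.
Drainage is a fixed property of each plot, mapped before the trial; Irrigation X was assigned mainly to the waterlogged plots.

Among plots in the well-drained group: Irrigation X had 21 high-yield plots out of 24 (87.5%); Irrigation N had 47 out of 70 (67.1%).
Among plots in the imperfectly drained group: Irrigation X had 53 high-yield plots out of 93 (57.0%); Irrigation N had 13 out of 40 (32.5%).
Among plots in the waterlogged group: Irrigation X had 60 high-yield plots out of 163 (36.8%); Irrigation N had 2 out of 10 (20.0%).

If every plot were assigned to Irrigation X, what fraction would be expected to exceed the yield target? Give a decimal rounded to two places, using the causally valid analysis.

0.55

Nothing the irrigation does changes field drainage; the imbalance is an allocation artefact. With field drainage also predicting the outcome, the pooled figure is confounded, and the within-stratum comparison is the causal one.
Standardising Irrigation X to the population field drainage mix: 0.235·21/24 + 0.333·53/93 + 0.432·60/163 = 0.554.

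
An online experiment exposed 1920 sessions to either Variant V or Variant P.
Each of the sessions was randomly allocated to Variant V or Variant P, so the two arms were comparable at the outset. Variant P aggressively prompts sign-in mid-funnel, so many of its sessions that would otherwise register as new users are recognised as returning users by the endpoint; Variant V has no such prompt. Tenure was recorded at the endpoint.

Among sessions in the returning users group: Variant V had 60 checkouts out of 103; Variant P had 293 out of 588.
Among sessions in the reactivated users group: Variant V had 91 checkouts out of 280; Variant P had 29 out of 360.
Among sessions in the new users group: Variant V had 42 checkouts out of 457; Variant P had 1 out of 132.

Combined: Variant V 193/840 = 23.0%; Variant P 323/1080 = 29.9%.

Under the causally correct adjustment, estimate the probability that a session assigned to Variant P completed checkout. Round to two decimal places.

User tenure here is a post-treatment variable shaped by the variant; conditioning on it would introduce bias rather than remove it. The overall comparison is the causal one.
So P(outcome | do(Variant P)) is just the pooled rate for Variant P: 323/1080 = 0.299.

0.30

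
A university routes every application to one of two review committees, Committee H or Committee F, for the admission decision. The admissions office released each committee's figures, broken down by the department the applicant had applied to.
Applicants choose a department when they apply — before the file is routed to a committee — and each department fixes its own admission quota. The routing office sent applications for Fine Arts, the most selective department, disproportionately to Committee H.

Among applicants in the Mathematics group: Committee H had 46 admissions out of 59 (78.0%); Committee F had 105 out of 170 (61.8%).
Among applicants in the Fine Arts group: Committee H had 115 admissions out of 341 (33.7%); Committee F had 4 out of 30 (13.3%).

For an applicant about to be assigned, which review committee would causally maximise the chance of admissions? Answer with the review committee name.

The department-specific comparison favours Committee H throughout, but the pooled figures favour Committee F. The question is whether to condition on department.
Department is set before the review committee has any effect — it is not caused by the review committee — and it independently drives the outcome. That makes it a confounder, so the causal comparison is within department levels.
Within each level — Mathematics: 78.0% vs 61.8%; Fine Arts: 33.7% vs 13.3% — Committee H is higher every time.

Committee H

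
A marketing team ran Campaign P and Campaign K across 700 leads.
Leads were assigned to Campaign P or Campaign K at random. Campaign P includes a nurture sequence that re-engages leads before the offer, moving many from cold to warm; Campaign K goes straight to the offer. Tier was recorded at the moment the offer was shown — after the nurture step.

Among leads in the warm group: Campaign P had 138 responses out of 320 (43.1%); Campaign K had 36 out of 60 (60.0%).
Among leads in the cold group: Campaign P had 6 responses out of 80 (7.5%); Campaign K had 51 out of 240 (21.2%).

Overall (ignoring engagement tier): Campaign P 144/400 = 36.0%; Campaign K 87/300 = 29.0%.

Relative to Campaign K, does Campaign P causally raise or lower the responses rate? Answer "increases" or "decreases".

Stratifying would compare campaigns among leads the campaigns themselves sorted into engagement tier groups — a form of selection on an intermediate. The unconditioned pooled rates give the total causal effect.
Pooled: Campaign P 36.0% vs Campaign K 29.0%; Campaign P is higher overall.

increases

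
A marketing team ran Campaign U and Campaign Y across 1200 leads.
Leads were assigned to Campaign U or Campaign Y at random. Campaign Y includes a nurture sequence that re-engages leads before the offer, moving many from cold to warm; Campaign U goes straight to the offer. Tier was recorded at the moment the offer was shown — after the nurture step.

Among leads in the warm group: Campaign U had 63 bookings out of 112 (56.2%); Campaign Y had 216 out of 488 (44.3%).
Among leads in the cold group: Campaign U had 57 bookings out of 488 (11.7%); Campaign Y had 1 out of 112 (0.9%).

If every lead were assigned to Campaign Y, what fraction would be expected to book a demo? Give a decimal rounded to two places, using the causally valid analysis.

Engagement tier is downstream of the campaign. One should not condition on a consequence of treatment, so the overall rates are the right comparison.
So P(outcome | do(Campaign Y)) is just the pooled rate for Campaign Y: 217/600 = 0.362.

0.36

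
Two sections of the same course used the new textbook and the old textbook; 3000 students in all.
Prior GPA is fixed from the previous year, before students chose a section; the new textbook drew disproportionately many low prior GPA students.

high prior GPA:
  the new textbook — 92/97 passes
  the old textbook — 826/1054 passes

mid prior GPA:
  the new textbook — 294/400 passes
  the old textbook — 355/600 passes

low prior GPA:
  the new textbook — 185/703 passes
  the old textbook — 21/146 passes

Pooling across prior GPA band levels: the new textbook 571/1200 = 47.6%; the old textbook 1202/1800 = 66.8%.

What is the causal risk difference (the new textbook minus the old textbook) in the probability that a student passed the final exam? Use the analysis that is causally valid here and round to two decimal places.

+0.14

the new textbook is higher inside every prior GPA band stratum but the old textbook is higher in aggregate. Whether to stratify depends on how prior GPA band relates to the teaching method.
Here prior GPA band is a common cause — it drives both which teaching method a case falls under and the outcome. The crude comparison mixes populations; the stratum-specific rates are the causally relevant ones.
Adjusting over the population distribution of prior GPA band: 0.384·(0.948−0.784) + 0.333·(0.735−0.592) + 0.283·(0.263−0.144) = +0.145.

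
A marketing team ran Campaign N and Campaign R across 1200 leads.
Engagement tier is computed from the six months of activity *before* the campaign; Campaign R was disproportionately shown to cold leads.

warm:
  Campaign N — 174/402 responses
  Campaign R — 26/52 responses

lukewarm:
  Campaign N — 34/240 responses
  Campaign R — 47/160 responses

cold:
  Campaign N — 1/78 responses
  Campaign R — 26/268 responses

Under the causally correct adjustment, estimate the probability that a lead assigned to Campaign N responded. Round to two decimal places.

Engagement tier is set before the campaign has any effect — it is not caused by the campaign — and it independently drives the outcome. That makes it a confounder, so the causal comparison is within engagement tier levels.
Standardising Campaign N to the population engagement tier mix: 0.378·174/402 + 0.333·34/240 + 0.288·1/78 = 0.215.

0.21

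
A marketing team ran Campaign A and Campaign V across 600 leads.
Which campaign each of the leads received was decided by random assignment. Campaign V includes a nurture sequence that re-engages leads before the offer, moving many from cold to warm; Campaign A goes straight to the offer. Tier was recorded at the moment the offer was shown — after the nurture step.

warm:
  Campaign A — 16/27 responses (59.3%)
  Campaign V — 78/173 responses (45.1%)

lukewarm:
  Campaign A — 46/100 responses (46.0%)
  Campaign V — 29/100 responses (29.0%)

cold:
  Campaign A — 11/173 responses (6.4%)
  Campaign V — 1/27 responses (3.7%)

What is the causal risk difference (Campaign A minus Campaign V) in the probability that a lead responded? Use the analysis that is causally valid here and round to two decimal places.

-0.12

Engagement tier is recorded after the campaign and is itself shifted by it — it sits on the causal path from campaign to outcome. Conditioning on a mediator would strip out part of the effect we want; the pooled comparison gives the total causal effect.
The causal difference is the pooled difference: 0.243 − 0.360 = -0.117.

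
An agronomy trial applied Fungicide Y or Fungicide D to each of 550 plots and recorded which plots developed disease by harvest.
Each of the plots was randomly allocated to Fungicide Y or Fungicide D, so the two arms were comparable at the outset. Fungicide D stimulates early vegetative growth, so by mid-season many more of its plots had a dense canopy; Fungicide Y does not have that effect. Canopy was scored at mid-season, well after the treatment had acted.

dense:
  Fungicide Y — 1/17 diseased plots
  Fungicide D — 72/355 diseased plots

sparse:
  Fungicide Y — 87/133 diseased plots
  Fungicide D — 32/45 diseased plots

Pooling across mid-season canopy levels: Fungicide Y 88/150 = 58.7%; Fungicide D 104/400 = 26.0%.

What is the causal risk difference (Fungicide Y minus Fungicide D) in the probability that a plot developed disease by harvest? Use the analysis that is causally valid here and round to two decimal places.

+0.33

The mid-season canopy-specific comparison favours Fungicide Y throughout, but the pooled figures favour Fungicide D. The question is whether to condition on mid-season canopy.
Mid-season canopy lies on the pathway fungicide → mid-season canopy → outcome, so adjusting for it blocks the indirect effect. For the total causal effect of fungicide, use the unadjusted pooled rates.
The causal difference is the pooled difference: 0.587 − 0.260 = +0.327.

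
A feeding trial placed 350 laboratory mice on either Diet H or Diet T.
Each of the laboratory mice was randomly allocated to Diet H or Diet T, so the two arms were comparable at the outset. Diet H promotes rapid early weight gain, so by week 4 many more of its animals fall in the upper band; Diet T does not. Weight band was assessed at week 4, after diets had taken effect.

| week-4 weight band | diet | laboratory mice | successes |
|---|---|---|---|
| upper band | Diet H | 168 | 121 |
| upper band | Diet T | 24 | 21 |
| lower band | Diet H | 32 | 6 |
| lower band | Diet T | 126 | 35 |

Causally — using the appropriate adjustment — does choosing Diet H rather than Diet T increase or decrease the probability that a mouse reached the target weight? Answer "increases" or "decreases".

increases

Week-4 weight band here is a post-treatment variable shaped by the diet; conditioning on it would introduce bias rather than remove it. The overall comparison is the causal one.
Pooled: Diet H 63.5% vs Diet T 37.3%; Diet H is higher overall.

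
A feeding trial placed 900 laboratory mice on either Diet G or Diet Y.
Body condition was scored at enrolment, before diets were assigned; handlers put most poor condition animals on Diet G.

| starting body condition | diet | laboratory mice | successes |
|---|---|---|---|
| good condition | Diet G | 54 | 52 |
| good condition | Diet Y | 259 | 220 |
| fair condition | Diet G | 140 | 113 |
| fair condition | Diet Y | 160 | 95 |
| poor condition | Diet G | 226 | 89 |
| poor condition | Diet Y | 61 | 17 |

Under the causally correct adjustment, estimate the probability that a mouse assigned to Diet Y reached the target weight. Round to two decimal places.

0.58

The stratified and pooled comparisons disagree (Diet G wins within each starting body condition; Diet Y wins overall), so the answer turns on the causal role of starting body condition.
The imbalance in starting body condition arose from how laboratory mice were allocated, not from anything the diet did; and starting body condition independently affects the outcome. The pooled gap is confounded — condition on starting body condition.
Standardising Diet Y to the population starting body condition mix: 0.348·220/259 + 0.333·95/160 + 0.319·17/61 = 0.582.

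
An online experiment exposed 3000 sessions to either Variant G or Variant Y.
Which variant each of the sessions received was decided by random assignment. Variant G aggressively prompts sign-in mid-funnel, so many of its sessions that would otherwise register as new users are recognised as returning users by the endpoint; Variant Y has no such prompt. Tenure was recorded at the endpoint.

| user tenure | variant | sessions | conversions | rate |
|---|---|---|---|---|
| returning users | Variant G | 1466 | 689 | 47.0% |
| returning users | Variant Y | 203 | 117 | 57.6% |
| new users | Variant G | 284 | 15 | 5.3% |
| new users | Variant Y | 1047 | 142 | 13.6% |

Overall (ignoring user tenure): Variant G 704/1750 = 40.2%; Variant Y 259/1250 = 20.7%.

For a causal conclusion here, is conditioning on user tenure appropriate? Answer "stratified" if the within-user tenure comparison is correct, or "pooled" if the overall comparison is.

pooled

Variant Y is higher inside every user tenure stratum but Variant G is higher in aggregate. Whether to stratify depends on how user tenure relates to the variant.
User tenure is recorded after the variant and is itself shifted by it — it sits on the causal path from variant to outcome. Conditioning on a mediator would strip out part of the effect we want; the pooled comparison gives the total causal effect.
Pooled: Variant G 40.2% vs Variant Y 20.7%; Variant G is higher overall.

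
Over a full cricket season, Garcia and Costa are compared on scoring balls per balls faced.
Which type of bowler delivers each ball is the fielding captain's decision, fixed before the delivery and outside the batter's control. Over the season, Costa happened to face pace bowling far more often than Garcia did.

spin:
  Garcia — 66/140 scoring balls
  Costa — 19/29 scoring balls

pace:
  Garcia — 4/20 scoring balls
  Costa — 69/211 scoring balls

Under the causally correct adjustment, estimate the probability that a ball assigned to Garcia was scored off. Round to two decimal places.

0.31

Costa is higher inside every bowling type stratum but Garcia is higher in aggregate. Whether to stratify depends on how bowling type relates to the player.
The imbalance in bowling type arose from how balls faced were allocated, not from anything the player did; and bowling type independently affects the outcome. The pooled gap is confounded — condition on bowling type.
Standardising Garcia to the population bowling type mix: 0.422·66/140 + 0.578·4/20 = 0.315.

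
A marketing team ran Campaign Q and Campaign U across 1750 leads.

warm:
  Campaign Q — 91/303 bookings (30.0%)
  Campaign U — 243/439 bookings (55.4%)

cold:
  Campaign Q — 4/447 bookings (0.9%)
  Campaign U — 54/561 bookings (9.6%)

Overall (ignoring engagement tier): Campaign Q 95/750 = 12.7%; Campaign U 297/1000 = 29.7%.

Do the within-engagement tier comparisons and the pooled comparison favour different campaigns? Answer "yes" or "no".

no

Within each engagement tier level (warm 30.0% vs 55.4%; cold 0.9% vs 9.6%), Campaign U has the higher rate every time. Pooled: 12.7% vs 29.7% — Campaign U has the higher rate overall. They agree.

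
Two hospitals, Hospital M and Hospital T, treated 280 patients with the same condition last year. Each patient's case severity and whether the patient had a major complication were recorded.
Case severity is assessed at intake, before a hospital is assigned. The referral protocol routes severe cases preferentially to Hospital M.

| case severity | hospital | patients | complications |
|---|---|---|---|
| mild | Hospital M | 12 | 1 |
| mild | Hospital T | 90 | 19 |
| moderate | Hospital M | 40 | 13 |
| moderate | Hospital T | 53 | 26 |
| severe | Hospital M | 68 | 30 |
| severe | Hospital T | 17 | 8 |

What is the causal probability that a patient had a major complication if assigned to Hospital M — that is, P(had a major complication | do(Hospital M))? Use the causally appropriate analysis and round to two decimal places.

0.27

Within every case severity level Hospital M has the lower rate, yet pooled Hospital T does — Simpson's reversal.
Case severity differs across hospitals for reasons unrelated to any effect of the hospital itself, and it separately predicts the outcome — a classic confounder. We must compare within case severity levels.
Standardising Hospital M to the population case severity mix: 0.364·1/12 + 0.332·13/40 + 0.304·30/68 = 0.272.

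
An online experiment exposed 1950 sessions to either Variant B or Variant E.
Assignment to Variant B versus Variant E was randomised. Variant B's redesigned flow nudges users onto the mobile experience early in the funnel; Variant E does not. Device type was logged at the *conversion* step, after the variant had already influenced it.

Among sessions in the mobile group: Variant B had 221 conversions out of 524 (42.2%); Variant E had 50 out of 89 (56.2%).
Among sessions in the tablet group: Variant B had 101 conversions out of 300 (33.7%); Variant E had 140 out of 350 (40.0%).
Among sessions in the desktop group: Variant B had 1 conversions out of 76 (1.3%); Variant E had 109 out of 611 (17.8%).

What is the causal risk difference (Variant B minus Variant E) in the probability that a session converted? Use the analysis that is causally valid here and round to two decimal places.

+0.07

The stratified and pooled comparisons disagree (Variant E wins within each device type; Variant B wins overall), so the answer turns on the causal role of device type.
Device type is recorded after the variant and is itself shifted by it — it sits on the causal path from variant to outcome. Conditioning on a mediator would strip out part of the effect we want; the pooled comparison gives the total causal effect.
The causal difference is the pooled difference: 0.359 − 0.285 = +0.074.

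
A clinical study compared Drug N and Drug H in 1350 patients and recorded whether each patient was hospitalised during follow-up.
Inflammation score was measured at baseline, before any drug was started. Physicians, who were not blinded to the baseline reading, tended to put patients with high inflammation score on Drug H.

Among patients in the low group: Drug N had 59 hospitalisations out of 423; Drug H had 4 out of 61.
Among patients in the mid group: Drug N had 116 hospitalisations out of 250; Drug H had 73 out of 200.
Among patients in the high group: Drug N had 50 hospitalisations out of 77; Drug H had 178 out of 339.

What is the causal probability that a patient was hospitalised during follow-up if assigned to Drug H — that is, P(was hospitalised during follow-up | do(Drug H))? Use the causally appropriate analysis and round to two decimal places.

0.31

Drug H is lower inside every inflammation score stratum but Drug N is lower in aggregate. Whether to stratify depends on how inflammation score relates to the drug.
The imbalance in inflammation score arose from how patients were allocated, not from anything the drug did; and inflammation score independently affects the outcome. The pooled gap is confounded — condition on inflammation score.
Standardising Drug H to the population inflammation score mix: 0.359·4/61 + 0.333·73/200 + 0.308·178/339 = 0.307.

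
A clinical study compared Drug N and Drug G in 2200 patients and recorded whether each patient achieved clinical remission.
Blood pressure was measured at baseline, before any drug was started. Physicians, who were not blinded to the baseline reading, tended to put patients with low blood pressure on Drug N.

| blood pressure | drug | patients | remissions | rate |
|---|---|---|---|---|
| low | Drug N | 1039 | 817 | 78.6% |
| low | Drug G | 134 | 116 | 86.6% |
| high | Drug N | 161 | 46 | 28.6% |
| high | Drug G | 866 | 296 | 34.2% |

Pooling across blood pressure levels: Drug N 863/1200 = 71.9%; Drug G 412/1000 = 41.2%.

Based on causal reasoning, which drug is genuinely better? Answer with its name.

Drug G

Here blood pressure is a common cause — it drives both which drug a case falls under and the outcome. The crude comparison mixes populations; the stratum-specific rates are the causally relevant ones.
Within each level — low: 78.6% vs 86.6%; high: 28.6% vs 34.2% — Drug G is higher every time.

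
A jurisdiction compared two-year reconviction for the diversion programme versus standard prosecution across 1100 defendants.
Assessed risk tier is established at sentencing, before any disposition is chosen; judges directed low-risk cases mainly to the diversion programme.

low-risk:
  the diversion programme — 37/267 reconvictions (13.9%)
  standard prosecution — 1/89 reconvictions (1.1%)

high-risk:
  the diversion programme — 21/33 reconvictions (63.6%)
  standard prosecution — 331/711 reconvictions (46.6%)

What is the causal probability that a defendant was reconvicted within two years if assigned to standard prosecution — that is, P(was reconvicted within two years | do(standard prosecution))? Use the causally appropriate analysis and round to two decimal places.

The imbalance in assessed risk tier arose from how defendants were allocated, not from anything the disposition did; and assessed risk tier independently affects the outcome. The pooled gap is confounded — condition on assessed risk tier.
Standardising standard prosecution to the population assessed risk tier mix: 0.324·1/89 + 0.676·331/711 = 0.319.

0.32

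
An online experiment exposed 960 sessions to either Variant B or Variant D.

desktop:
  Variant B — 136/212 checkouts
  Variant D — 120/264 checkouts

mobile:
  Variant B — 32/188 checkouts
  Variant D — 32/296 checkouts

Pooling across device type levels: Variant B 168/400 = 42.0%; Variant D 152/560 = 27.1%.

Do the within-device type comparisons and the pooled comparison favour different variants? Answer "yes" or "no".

no

Within each device type level (desktop 64.2% vs 45.5%; mobile 17.0% vs 10.8%), Variant B has the higher rate every time. Pooled: 42.0% vs 27.1% — Variant B has the higher rate overall. They agree.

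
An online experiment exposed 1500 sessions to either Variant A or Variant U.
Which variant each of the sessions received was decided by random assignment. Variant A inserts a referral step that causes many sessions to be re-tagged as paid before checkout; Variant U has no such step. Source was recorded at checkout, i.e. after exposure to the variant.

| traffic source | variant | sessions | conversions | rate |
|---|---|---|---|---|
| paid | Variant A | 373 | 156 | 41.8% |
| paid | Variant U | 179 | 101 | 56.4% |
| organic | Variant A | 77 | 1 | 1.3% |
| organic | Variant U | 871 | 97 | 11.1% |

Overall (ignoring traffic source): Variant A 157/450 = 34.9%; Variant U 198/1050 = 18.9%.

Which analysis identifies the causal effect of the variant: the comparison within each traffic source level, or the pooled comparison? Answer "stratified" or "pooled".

pooled

Stratifying would compare variants among sessions the variants themselves sorted into traffic source groups — a form of selection on an intermediate. The unconditioned pooled rates give the total causal effect.
Pooled: Variant A 34.9% vs Variant U 18.9%; Variant A is higher overall.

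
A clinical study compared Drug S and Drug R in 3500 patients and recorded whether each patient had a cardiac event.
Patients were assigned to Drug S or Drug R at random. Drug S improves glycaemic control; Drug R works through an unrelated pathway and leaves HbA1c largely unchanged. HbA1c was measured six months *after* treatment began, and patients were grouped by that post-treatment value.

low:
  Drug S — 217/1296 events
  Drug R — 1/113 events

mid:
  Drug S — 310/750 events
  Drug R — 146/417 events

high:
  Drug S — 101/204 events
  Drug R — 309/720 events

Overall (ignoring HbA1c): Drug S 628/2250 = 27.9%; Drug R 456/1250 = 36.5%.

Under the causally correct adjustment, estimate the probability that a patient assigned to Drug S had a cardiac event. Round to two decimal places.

0.28

Drug R is lower inside every HbA1c stratum but Drug S is lower in aggregate. Whether to stratify depends on how HbA1c relates to the drug.
The distribution of HbA1c is itself part of what the drug does — it is an intermediate outcome. Holding it fixed would remove that part of the effect; the total effect is the pooled difference.
So P(outcome | do(Drug S)) is just the pooled rate for Drug S: 628/2250 = 0.279.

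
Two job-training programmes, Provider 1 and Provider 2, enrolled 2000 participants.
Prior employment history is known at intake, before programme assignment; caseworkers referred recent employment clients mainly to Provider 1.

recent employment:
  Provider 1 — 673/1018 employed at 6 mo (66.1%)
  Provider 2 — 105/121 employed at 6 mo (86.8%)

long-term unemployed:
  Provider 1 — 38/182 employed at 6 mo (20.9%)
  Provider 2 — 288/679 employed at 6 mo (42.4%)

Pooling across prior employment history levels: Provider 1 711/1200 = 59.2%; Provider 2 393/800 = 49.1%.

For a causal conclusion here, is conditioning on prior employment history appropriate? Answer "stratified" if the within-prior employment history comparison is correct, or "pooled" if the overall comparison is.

stratified

Prior employment history differs across programmes for reasons unrelated to any effect of the programme itself, and it separately predicts the outcome — a classic confounder. We must compare within prior employment history levels.
Within each level — recent employment: 66.1% vs 86.8%; long-term unemployed: 20.9% vs 42.4% — Provider 2 is higher every time.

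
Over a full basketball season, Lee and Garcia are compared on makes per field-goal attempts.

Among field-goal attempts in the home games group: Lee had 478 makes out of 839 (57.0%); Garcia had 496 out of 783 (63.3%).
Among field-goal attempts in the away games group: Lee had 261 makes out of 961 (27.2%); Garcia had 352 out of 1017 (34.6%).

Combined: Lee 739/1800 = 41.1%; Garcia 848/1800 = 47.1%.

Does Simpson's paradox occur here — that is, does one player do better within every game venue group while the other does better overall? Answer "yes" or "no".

no

Within each game venue level (home games 57.0% vs 63.3%; away games 27.2% vs 34.6%), Garcia has the higher rate every time. Pooled: 41.1% vs 47.1% — Garcia has the higher rate overall. They agree.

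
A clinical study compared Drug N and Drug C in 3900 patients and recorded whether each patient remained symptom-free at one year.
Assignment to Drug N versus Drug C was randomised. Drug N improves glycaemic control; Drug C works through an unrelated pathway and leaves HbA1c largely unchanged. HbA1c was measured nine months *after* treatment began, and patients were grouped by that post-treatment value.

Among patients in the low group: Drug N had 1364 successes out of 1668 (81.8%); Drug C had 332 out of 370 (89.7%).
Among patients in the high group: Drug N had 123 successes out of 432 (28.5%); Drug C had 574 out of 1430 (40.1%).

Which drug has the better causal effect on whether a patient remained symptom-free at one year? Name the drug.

Drug N

Because the drug influences HbA1c, HbA1c is a post-treatment mediator, not a confounder. Stratifying on it would bias the estimate; the causal effect is the crude pooled difference.
Pooled: Drug N 70.8% vs Drug C 50.3%; Drug N is higher overall.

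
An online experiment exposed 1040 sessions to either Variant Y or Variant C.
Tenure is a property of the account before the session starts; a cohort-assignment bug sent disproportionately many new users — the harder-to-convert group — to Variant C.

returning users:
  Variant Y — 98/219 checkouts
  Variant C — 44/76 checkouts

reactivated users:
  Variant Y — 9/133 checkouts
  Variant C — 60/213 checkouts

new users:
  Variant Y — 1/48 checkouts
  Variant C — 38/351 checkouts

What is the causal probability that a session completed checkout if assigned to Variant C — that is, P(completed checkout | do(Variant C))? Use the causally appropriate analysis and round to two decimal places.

The imbalance in user tenure arose from how sessions were allocated, not from anything the variant did; and user tenure independently affects the outcome. The pooled gap is confounded — condition on user tenure.
Standardising Variant C to the population user tenure mix: 0.284·44/76 + 0.333·60/213 + 0.384·38/351 = 0.299.

0.30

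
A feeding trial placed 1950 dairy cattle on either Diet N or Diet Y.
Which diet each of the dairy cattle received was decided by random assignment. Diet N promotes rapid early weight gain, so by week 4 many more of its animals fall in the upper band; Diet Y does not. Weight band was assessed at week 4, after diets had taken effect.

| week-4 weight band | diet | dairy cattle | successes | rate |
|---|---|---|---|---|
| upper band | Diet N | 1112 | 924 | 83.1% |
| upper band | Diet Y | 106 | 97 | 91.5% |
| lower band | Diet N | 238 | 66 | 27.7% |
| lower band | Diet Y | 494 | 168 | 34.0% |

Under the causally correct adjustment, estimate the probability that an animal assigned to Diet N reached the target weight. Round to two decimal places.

Week-4 weight band is downstream of the diet. One should not condition on a consequence of treatment, so the overall rates are the right comparison.
So P(outcome | do(Diet N)) is just the pooled rate for Diet N: 990/1350 = 0.733.

0.73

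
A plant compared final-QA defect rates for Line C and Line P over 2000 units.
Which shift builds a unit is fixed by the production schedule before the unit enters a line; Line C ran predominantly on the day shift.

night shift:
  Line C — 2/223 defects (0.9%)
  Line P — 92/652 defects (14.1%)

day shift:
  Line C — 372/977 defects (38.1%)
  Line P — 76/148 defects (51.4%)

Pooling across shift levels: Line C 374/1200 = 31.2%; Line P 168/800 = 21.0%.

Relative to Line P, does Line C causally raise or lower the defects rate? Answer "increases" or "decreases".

decreases

The shift-specific comparison favours Line C throughout, but the pooled figures favour Line P. The question is whether to condition on shift.
The imbalance in shift arose from how units were allocated, not from anything the line did; and shift independently affects the outcome. The pooled gap is confounded — condition on shift.
Within each level — night shift: 0.9% vs 14.1%; day shift: 38.1% vs 51.4% — Line C is lower every time.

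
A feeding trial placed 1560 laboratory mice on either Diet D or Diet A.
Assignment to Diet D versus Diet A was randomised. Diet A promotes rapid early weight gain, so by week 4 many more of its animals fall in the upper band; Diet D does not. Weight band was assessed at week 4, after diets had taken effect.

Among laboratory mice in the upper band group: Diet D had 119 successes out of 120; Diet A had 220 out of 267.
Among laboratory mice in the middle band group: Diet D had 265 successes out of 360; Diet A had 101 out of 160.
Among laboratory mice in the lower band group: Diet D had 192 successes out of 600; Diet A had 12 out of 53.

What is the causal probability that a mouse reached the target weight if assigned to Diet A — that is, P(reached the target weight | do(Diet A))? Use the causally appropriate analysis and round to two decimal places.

Stratifying would compare diets among laboratory mice the diets themselves sorted into week-4 weight band groups — a form of selection on an intermediate. The unconditioned pooled rates give the total causal effect.
So P(outcome | do(Diet A)) is just the pooled rate for Diet A: 333/480 = 0.694.

0.69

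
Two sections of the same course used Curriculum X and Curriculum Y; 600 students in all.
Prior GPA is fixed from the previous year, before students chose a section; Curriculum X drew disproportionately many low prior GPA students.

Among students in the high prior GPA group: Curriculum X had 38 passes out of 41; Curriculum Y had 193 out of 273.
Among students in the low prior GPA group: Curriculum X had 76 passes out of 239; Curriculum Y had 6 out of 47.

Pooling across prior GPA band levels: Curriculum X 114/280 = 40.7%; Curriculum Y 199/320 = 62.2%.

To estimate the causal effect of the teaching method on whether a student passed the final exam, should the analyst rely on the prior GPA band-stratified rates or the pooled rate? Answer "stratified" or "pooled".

stratified

Within every prior GPA band level Curriculum X has the higher rate, yet pooled Curriculum Y does — Simpson's reversal.
The imbalance in prior GPA band arose from how students were allocated, not from anything the teaching method did; and prior GPA band independently affects the outcome. The pooled gap is confounded — condition on prior GPA band.
Within each level — high prior GPA: 92.7% vs 70.7%; low prior GPA: 31.8% vs 12.8% — Curriculum X is higher every time.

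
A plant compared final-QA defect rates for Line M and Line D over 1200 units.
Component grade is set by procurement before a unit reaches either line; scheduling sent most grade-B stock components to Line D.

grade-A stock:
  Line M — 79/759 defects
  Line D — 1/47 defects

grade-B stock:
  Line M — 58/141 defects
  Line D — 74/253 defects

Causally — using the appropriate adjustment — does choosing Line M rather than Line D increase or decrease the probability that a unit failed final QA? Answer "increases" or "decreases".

increases

Within every component grade level Line D has the lower rate, yet pooled Line M does — Simpson's reversal.
Since component grade is a pre-existing factor (not a product of the line) and it affects the outcome on its own, it is a confounder. The stratified rates, not the pooled rate, identify the causal effect.
Within each level — grade-A stock: 10.4% vs 2.1%; grade-B stock: 41.1% vs 29.2% — Line D is lower every time.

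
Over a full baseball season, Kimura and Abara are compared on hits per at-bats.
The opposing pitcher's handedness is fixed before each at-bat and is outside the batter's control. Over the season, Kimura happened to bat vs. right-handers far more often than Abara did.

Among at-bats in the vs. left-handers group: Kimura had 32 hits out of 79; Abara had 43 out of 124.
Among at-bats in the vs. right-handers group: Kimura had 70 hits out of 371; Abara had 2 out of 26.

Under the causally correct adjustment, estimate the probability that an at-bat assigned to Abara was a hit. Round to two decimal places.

0.17

Nothing the player does changes pitcher handedness; the imbalance is an allocation artefact. With pitcher handedness also predicting the outcome, the pooled figure is confounded, and the within-stratum comparison is the causal one.
Standardising Abara to the population pitcher handedness mix: 0.338·43/124 + 0.662·2/26 = 0.168.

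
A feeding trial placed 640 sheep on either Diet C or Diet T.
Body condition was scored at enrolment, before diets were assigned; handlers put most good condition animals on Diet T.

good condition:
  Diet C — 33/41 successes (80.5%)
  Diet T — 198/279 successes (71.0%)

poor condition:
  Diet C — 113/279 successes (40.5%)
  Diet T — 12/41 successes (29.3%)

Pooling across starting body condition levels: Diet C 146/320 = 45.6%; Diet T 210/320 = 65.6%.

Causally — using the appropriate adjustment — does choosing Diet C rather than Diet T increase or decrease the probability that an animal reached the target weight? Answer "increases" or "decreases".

increases

The imbalance in starting body condition arose from how sheep were allocated, not from anything the diet did; and starting body condition independently affects the outcome. The pooled gap is confounded — condition on starting body condition.
Within each level — good condition: 80.5% vs 71.0%; poor condition: 40.5% vs 29.3% — Diet C is higher every time.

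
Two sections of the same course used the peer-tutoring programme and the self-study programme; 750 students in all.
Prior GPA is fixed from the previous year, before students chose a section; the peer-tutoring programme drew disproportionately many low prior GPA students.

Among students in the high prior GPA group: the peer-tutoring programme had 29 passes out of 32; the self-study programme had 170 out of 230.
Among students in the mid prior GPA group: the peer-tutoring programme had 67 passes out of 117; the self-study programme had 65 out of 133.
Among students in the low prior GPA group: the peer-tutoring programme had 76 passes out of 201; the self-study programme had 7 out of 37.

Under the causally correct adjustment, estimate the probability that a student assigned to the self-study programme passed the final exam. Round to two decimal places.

the peer-tutoring programme is higher inside every prior GPA band stratum but the self-study programme is higher in aggregate. Whether to stratify depends on how prior GPA band relates to the teaching method.
Since prior GPA band is a pre-existing factor (not a product of the teaching method) and it affects the outcome on its own, it is a confounder. The stratified rates, not the pooled rate, identify the causal effect.
Standardising the self-study programme to the population prior GPA band mix: 0.349·170/230 + 0.333·65/133 + 0.317·7/37 = 0.481.

0.48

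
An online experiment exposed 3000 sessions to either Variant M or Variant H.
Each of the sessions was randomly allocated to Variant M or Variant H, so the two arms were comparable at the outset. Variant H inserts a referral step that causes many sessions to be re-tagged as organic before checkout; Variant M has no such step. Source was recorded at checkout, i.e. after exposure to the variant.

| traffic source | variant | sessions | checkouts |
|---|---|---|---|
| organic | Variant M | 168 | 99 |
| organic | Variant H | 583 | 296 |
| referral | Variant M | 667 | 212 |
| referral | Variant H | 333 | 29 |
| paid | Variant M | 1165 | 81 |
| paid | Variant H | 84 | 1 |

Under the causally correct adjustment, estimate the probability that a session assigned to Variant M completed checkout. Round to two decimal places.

0.20

The distribution of traffic source is itself part of what the variant does — it is an intermediate outcome. Holding it fixed would remove that part of the effect; the total effect is the pooled difference.
So P(outcome | do(Variant M)) is just the pooled rate for Variant M: 392/2000 = 0.196.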